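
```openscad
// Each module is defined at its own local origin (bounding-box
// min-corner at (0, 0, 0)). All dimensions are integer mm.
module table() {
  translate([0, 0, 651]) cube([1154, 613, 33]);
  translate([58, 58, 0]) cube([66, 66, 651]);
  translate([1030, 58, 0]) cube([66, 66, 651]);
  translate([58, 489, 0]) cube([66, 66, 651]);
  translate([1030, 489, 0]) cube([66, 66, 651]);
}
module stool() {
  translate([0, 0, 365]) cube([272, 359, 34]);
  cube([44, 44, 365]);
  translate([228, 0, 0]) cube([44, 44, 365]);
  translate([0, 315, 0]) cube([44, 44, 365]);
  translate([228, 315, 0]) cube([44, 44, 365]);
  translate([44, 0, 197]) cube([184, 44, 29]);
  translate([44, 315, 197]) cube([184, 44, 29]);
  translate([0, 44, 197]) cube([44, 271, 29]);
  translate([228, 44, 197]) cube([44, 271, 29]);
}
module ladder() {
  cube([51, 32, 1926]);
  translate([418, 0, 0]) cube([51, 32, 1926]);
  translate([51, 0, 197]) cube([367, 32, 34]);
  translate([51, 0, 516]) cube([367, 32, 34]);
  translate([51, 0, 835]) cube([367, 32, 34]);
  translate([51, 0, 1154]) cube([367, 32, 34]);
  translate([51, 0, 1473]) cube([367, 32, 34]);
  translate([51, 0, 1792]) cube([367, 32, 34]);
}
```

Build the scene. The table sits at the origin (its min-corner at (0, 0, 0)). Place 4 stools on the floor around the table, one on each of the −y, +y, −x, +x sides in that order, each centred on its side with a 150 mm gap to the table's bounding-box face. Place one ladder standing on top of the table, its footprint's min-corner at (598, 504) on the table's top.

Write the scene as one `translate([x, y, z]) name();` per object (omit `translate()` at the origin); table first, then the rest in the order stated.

table();
translate([441, -509, 0]) stool();
translate([441, 763, 0]) stool();
translate([-422, 127, 0]) stool();
translate([1304, 127, 0]) stool();
translate([598, 504, 684]) ladder();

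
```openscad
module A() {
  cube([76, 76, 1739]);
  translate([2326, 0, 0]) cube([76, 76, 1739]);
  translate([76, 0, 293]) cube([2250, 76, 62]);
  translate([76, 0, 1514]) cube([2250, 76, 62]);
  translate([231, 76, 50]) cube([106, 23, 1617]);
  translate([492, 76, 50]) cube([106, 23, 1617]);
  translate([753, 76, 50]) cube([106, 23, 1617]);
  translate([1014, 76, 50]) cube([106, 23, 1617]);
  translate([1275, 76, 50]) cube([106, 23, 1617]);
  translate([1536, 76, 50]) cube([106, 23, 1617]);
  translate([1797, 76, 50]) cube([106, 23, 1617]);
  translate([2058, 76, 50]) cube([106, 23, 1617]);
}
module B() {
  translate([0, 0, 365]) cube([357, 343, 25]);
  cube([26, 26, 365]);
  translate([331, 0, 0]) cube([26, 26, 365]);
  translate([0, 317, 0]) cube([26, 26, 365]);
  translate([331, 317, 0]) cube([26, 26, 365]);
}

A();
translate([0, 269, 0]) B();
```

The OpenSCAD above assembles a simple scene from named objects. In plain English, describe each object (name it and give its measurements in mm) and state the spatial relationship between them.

A is a fence section. Two 76×76 mm posts, 1739 mm tall, stand on the floor with a clear span of 2250 mm between their inner faces. Two horizontal rails of 76×62 mm section span the gap between the posts with their undersides at z = 293 mm and z = 1514 mm, flush with the posts' −y face. 8 pickets, each 106 mm wide, 23 mm thick and 1617 mm tall, are fixed to the +y face of the rails with their bottoms at z = 50 mm, evenly spaced across the span with equal gaps (rounded down to the nearest mm) at the −x end and between each pair — any rounding remainder accumulates at the +x end.

B is a four-legged stool. The seat is 357×343 mm, 25 mm thick, top at z = 390 mm. It stands on four square legs, each 26×26 mm in cross-section, from z = 0 to the seat underside, each flush with a corner of the seat.

The stool is on the floor beside the fence section on its +y side.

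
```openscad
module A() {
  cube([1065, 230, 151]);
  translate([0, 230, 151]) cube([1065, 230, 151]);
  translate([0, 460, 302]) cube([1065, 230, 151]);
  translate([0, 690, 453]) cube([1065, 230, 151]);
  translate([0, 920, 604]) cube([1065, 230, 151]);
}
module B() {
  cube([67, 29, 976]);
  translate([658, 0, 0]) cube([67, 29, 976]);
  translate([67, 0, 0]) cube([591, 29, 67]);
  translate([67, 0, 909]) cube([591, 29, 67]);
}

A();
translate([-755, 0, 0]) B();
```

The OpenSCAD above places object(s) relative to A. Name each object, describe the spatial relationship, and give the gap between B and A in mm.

A is a staircase. B is a picture frame. The picture frame is on the floor beside the staircase on its −x side. The gap between the picture frame and the staircase is 30 mm.

The picture frame's nearest face is 30 mm from the staircase's −x face.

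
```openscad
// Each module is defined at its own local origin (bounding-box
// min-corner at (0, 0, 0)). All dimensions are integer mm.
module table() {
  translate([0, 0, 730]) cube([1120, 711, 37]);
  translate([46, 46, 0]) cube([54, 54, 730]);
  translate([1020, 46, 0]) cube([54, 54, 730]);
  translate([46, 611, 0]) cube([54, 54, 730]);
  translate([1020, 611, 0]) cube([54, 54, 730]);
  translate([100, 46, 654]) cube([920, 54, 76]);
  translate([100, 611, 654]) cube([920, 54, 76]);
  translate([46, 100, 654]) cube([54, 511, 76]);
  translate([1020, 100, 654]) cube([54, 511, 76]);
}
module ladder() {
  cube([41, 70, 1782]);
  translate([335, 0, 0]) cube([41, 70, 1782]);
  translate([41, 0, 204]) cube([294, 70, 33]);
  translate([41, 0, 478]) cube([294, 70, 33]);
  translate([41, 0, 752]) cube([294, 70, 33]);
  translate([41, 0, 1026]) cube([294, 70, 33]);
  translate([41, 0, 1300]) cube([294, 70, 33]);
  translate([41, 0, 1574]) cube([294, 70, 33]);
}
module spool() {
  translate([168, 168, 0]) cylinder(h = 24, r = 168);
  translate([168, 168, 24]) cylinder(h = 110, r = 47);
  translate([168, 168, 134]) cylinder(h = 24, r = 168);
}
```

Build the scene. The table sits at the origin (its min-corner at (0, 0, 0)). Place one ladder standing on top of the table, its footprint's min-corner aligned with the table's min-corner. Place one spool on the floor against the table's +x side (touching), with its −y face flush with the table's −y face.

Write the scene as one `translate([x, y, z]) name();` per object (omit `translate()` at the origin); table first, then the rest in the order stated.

table();
translate([0, 0, 767]) ladder();
translate([1120, 0, 0]) spool();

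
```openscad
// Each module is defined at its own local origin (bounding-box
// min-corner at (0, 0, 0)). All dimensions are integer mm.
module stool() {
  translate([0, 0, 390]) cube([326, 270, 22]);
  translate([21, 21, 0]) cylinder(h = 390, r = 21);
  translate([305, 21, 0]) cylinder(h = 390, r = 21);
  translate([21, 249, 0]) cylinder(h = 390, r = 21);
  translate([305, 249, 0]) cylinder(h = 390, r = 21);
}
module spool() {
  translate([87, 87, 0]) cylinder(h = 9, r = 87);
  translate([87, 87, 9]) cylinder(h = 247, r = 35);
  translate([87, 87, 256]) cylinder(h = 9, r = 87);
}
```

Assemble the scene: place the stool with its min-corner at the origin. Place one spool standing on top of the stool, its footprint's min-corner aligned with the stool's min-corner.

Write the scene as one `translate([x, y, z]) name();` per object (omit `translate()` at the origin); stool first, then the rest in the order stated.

stool();
translate([0, 0, 412]) spool();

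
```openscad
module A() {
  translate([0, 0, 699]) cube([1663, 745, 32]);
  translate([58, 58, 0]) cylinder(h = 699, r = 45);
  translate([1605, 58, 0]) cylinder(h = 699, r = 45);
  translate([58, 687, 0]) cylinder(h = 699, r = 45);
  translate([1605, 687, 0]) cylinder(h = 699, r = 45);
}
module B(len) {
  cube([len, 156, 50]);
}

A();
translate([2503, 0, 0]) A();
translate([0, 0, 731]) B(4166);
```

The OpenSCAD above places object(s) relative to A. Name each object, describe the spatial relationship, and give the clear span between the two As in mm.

A is a table. B is a beam. A beam spans the tops of two tables. The clear span between the two tables is 840 mm.

Second table starts at x = 2503; first ends at x = 1663; clear span = 2503 − 1663 = 840 mm.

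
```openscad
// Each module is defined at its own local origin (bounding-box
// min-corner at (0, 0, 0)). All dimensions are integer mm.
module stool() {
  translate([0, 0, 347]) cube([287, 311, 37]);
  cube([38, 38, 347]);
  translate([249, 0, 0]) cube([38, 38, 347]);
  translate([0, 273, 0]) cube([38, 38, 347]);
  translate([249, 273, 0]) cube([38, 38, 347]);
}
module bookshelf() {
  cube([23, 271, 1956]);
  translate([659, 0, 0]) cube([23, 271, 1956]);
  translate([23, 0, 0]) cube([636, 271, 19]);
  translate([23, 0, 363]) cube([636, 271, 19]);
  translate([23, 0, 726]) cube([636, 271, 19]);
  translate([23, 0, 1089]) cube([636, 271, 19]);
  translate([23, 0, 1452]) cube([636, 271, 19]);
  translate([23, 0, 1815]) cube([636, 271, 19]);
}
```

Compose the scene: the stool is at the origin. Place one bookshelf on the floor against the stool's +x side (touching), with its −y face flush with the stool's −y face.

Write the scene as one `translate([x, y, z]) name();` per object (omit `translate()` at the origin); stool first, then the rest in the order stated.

stool();
translate([287, 0, 0]) bookshelf();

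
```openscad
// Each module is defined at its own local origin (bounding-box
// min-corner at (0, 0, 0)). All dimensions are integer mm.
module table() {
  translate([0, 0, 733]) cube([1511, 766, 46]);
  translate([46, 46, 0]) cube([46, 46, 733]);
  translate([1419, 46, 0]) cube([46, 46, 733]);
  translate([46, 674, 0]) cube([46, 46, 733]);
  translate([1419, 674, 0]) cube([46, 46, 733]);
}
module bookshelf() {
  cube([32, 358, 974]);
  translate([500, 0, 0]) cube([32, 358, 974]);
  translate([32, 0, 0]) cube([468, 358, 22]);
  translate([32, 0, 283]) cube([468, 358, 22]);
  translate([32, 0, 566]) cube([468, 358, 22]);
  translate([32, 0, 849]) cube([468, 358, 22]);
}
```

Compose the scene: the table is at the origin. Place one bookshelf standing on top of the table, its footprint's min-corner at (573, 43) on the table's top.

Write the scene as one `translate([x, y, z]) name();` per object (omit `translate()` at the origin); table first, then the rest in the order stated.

table();
translate([573, 43, 779]) bookshelf();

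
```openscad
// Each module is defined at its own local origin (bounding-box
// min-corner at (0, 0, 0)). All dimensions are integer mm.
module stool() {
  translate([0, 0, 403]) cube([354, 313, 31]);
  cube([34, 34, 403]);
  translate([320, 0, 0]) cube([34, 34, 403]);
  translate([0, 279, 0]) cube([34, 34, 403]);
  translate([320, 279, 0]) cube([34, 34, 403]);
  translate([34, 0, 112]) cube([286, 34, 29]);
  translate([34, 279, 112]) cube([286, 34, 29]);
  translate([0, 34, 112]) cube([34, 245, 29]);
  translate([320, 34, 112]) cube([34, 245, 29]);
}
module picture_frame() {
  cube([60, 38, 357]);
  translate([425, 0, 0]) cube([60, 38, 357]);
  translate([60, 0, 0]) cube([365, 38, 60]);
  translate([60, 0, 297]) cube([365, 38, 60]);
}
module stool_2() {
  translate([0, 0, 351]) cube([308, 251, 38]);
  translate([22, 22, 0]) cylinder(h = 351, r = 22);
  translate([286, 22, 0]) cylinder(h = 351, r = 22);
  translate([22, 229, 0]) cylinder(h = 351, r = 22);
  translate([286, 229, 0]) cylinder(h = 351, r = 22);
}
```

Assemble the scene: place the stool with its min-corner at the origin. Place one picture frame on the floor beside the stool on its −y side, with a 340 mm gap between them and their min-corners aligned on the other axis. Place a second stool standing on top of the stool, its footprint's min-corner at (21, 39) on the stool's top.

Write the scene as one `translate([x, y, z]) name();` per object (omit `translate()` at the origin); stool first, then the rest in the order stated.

stool();
translate([0, -378, 0]) picture_frame();
translate([21, 39, 434]) stool_2();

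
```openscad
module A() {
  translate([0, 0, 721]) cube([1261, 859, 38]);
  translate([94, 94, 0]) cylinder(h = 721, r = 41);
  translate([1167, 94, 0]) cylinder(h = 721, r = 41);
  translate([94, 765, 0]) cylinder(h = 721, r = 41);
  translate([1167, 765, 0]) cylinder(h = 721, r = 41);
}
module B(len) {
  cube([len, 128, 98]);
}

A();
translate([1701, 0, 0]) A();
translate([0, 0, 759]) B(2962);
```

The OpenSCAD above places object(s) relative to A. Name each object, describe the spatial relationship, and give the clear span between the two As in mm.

Second table starts at x = 1701; first ends at x = 1261; clear span = 1701 − 1261 = 440 mm.

A is a table. B is a beam. A beam spans the tops of two tables. The clear span between the two tables is 440 mm.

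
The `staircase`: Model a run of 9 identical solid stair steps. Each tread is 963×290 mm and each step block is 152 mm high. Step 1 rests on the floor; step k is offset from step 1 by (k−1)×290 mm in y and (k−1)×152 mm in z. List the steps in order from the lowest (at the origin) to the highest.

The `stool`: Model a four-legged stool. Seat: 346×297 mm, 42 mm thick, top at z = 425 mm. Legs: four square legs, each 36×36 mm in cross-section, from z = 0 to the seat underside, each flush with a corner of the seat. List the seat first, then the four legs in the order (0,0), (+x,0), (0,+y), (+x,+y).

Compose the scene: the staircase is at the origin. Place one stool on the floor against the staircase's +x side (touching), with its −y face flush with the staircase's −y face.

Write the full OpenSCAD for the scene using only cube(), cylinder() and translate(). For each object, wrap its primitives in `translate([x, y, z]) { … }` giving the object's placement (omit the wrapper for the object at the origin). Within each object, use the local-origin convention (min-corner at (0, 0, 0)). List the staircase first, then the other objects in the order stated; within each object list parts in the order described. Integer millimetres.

cube([963, 290, 152]);
translate([0, 290, 152]) cube([963, 290, 152]);
translate([0, 580, 304]) cube([963, 290, 152]);
translate([0, 870, 456]) cube([963, 290, 152]);
translate([0, 1160, 608]) cube([963, 290, 152]);
translate([0, 1450, 760]) cube([963, 290, 152]);
translate([0, 1740, 912]) cube([963, 290, 152]);
translate([0, 2030, 1064]) cube([963, 290, 152]);
translate([0, 2320, 1216]) cube([963, 290, 152]);
translate([963, 0, 0]) {
  translate([0, 0, 383]) cube([346, 297, 42]);
  cube([36, 36, 383]);
  translate([310, 0, 0]) cube([36, 36, 383]);
  translate([0, 261, 0]) cube([36, 36, 383]);
  translate([310, 261, 0]) cube([36, 36, 383]);
}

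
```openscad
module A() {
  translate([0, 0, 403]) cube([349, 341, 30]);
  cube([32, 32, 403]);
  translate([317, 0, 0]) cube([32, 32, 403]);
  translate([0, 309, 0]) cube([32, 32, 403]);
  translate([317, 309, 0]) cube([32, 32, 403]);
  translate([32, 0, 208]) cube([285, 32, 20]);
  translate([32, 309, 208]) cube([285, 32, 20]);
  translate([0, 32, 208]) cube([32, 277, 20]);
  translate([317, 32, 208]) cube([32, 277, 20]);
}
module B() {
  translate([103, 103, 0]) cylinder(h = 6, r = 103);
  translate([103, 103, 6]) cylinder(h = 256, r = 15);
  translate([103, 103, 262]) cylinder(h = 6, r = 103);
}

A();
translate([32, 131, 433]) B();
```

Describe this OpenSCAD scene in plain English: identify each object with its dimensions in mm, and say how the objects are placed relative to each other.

A is a four-legged stool. The seat is a 349×341×30 mm slab whose top surface is at z = 433 mm; four square legs, each 32×32 mm in cross-section, run from the floor (z = 0) to the underside of the seat, each flush with a corner of the seat. Four stretchers, 32 mm wide and 20 mm tall, connect adjacent legs with their undersides at z = 208 mm, each running between the inner faces of the legs it joins and aligned with the legs' outer faces on the other axis.

B is a spool: two coaxial disc flanges of radius 103 mm and thickness 6 mm, joined by a core cylinder of radius 15 mm and height 256 mm. The lower flange rests on z = 0 and the three cylinders share a vertical axis.

The spool is on top of the stool.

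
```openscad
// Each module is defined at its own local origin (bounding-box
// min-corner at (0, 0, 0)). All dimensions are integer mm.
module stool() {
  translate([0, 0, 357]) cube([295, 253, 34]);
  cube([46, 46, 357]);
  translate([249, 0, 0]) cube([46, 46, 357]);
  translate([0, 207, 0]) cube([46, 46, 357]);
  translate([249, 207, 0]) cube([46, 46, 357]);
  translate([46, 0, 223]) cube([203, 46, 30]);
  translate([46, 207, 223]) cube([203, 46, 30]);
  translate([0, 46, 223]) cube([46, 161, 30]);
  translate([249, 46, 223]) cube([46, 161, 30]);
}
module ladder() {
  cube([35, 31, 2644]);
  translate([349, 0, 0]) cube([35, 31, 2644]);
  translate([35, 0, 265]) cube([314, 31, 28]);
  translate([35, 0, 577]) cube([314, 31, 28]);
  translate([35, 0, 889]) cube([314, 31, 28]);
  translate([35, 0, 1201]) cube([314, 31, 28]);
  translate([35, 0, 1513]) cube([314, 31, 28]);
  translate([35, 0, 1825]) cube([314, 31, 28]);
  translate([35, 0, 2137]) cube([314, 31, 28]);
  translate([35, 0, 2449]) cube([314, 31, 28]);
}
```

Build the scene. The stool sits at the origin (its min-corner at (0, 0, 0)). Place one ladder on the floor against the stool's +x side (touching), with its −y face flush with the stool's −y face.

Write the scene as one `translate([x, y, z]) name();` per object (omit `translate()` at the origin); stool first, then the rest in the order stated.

stool();
translate([295, 0, 0]) ladder();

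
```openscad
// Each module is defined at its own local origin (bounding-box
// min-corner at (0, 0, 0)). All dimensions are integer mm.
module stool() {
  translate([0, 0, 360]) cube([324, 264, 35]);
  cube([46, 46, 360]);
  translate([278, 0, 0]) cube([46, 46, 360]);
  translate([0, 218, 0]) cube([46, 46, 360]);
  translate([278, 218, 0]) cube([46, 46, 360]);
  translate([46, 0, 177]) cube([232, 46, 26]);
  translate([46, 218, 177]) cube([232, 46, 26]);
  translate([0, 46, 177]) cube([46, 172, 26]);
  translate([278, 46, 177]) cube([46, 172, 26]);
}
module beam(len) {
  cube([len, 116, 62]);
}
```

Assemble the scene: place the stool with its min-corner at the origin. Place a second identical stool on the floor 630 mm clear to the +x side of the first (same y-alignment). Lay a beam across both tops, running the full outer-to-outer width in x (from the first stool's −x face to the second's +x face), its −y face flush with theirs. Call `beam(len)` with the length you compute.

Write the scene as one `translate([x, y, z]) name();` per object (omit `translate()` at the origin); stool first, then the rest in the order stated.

stool();
translate([954, 0, 0]) stool();
translate([0, 0, 395]) beam(1278);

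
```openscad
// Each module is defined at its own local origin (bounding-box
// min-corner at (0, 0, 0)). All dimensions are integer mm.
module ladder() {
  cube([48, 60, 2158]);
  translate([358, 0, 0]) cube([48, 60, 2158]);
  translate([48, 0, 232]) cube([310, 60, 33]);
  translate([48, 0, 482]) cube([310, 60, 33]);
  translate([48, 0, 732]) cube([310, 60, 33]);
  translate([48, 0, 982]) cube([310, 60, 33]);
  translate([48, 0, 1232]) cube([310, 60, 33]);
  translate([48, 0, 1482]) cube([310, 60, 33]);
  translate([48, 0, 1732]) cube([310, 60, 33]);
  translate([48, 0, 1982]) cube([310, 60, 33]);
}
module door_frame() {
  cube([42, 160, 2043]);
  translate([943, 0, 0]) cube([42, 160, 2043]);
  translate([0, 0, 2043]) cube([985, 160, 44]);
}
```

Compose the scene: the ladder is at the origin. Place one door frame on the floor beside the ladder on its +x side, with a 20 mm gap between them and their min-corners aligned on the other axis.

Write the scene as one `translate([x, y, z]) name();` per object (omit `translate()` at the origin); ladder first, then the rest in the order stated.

ladder();
translate([426, 0, 0]) door_frame();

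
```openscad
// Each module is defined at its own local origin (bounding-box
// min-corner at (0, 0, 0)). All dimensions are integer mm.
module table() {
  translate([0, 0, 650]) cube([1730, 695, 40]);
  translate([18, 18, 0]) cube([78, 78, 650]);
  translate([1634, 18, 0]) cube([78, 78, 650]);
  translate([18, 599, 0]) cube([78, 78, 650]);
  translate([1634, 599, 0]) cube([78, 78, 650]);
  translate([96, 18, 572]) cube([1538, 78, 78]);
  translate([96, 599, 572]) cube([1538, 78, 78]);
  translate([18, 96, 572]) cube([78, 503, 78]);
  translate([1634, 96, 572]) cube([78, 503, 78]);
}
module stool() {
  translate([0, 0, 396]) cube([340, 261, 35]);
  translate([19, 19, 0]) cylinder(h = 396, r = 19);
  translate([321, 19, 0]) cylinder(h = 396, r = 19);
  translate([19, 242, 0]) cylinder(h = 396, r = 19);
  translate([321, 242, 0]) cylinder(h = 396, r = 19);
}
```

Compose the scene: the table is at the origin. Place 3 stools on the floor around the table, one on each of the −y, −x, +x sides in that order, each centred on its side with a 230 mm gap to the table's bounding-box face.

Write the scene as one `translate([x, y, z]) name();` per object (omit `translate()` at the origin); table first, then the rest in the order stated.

table();
translate([695, -491, 0]) stool();
translate([-570, 217, 0]) stool();
translate([1960, 217, 0]) stool();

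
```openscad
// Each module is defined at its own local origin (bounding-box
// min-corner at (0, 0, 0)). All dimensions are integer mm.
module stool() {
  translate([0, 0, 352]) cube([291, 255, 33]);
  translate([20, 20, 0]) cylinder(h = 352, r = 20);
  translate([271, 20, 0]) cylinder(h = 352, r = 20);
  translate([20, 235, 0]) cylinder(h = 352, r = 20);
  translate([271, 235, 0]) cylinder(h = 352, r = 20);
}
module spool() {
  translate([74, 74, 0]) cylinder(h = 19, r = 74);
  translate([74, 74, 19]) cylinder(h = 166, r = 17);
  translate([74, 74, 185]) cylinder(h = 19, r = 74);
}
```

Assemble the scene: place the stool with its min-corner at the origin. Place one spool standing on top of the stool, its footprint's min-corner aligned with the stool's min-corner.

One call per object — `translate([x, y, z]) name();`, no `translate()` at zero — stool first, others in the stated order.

stool();
translate([0, 0, 385]) spool();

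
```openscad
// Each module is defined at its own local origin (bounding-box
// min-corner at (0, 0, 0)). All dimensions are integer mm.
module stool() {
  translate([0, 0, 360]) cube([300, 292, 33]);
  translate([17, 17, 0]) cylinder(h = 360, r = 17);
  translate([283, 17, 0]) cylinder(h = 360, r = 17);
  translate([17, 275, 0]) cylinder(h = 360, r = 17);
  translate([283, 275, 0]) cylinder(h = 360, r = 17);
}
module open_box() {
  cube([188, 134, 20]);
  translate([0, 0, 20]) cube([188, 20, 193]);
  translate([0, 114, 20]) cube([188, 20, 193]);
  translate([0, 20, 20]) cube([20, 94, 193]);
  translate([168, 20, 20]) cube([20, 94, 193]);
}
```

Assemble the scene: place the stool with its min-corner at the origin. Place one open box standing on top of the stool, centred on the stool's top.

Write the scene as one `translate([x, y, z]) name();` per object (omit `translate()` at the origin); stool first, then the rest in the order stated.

stool();
translate([56, 79, 393]) open_box();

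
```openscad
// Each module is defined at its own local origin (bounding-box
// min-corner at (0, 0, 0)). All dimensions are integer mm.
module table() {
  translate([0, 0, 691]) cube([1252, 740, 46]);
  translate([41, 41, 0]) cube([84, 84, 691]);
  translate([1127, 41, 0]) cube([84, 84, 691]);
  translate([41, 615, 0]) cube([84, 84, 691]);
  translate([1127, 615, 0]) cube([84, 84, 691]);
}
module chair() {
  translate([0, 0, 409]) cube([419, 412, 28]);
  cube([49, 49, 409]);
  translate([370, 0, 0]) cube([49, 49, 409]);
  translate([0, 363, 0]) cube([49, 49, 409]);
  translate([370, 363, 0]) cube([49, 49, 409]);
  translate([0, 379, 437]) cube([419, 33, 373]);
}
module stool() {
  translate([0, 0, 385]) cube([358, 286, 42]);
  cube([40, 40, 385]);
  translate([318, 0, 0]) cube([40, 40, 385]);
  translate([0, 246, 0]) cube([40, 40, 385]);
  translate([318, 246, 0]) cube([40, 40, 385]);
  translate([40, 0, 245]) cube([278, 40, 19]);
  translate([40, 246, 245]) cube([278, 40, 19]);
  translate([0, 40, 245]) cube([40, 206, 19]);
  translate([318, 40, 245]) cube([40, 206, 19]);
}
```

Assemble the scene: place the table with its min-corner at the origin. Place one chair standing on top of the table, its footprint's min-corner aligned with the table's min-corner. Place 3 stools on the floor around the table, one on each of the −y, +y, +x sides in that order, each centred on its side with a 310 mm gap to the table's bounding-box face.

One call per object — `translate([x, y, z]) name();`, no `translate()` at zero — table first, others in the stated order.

table();
translate([0, 0, 737]) chair();
translate([447, -596, 0]) stool();
translate([447, 1050, 0]) stool();
translate([1562, 227, 0]) stool();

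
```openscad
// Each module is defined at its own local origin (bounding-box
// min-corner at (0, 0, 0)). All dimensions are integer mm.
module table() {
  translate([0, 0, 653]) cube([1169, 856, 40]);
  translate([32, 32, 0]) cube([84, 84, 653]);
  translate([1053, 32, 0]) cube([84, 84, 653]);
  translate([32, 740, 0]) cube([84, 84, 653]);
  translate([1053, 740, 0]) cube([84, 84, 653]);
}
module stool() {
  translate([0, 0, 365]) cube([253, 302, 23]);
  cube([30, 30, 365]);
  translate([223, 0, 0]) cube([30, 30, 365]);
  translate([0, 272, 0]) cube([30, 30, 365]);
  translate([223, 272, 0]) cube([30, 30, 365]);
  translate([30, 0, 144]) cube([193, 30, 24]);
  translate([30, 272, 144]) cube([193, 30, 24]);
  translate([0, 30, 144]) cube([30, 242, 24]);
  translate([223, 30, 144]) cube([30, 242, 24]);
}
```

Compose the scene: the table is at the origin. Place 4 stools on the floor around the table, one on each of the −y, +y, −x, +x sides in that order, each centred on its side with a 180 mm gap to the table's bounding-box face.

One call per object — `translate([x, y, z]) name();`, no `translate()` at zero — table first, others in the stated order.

table();
translate([458, -482, 0]) stool();
translate([458, 1036, 0]) stool();
translate([-433, 277, 0]) stool();
translate([1349, 277, 0]) stool();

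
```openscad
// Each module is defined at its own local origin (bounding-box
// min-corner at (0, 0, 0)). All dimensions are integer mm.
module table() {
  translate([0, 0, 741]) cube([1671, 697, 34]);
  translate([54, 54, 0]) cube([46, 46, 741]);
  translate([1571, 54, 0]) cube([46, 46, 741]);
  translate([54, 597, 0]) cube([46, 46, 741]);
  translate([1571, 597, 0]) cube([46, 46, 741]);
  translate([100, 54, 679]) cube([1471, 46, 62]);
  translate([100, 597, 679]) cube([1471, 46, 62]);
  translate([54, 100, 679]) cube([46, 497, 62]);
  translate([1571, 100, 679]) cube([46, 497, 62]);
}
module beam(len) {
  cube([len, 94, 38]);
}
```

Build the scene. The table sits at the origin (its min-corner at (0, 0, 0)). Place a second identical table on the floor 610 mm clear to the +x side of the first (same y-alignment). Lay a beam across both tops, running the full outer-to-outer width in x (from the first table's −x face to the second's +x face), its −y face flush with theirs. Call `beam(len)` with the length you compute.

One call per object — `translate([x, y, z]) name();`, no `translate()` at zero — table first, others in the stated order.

table();
translate([2281, 0, 0]) table();
translate([0, 0, 775]) beam(3952);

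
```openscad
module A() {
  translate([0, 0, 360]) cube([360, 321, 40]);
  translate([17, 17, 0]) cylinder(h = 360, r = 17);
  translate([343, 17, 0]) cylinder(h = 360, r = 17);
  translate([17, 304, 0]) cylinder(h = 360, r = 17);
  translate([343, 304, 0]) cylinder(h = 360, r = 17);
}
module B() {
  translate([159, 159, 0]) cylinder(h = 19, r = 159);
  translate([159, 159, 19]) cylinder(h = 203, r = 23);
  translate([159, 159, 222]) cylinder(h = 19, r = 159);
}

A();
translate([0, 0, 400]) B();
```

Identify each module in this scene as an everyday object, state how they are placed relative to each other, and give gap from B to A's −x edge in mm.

A is a stool. B is a spool. The spool is on top of the stool. The gap from the spool to the stool's −x edge is 0 mm.

The spool's min-x is at 0; the stool's min-x is 0; gap = 0 mm.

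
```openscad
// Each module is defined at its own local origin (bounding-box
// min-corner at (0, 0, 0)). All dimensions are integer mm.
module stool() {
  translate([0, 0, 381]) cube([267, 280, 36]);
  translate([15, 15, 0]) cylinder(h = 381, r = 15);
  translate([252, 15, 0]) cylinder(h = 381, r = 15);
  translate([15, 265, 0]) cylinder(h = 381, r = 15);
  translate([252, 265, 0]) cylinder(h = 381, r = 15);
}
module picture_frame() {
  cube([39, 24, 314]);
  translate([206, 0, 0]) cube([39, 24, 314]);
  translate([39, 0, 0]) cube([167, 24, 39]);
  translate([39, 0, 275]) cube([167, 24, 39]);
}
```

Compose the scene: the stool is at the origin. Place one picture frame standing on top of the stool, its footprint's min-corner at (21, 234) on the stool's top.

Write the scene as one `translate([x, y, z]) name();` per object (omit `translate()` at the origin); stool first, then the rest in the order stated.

stool();
translate([21, 234, 417]) picture_frame();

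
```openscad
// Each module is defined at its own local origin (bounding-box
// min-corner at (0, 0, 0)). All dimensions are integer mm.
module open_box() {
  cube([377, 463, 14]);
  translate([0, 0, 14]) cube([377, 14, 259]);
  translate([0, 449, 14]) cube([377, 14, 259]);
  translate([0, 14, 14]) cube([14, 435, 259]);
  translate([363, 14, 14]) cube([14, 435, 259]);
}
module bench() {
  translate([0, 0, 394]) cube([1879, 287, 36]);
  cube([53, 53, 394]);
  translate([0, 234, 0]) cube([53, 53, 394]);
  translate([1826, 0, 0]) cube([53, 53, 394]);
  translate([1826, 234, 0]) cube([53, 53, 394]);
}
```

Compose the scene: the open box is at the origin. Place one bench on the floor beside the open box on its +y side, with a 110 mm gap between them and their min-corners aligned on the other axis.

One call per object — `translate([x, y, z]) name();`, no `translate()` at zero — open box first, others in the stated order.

open_box();
translate([0, 573, 0]) bench();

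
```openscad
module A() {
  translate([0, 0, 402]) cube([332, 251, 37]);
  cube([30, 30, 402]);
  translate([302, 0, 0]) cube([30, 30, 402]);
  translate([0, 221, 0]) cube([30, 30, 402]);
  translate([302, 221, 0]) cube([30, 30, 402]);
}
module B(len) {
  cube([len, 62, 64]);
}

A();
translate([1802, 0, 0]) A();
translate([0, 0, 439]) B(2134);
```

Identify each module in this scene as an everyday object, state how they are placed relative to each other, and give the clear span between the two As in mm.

Second stool starts at x = 1802; first ends at x = 332; clear span = 1802 − 332 = 1470 mm.

A is a stool. B is a beam. A beam spans the tops of two stools. The clear span between the two stools is 1470 mm.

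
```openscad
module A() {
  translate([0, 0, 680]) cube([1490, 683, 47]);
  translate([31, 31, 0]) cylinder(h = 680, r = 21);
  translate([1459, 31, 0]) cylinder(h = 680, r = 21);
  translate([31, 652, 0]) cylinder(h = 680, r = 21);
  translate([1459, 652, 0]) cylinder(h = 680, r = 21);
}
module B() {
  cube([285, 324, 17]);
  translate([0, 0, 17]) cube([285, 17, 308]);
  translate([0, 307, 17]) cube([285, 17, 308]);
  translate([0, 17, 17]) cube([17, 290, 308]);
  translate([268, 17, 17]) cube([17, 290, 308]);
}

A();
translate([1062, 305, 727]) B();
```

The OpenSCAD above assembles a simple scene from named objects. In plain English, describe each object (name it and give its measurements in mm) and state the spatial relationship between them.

A is a table: top 1490 mm (x) × 683 mm (y), 47 mm thick, upper face at z = 727 mm, on four round legs of 42 mm diameter, each leg's bounding box inset 10 mm from the nearest pair of top edges, running from z = 0 to the bottom of the top.

B is an open-topped rectangular box: outside dimensions 285×324×325 mm, with a uniform wall and base thickness of 17 mm. The base is a full 285×324 slab on the floor; four walls sit on top of the base. The front and back walls (the −y and +y sides) span the full width; the two side walls fit between them.

The open box is on top of the table.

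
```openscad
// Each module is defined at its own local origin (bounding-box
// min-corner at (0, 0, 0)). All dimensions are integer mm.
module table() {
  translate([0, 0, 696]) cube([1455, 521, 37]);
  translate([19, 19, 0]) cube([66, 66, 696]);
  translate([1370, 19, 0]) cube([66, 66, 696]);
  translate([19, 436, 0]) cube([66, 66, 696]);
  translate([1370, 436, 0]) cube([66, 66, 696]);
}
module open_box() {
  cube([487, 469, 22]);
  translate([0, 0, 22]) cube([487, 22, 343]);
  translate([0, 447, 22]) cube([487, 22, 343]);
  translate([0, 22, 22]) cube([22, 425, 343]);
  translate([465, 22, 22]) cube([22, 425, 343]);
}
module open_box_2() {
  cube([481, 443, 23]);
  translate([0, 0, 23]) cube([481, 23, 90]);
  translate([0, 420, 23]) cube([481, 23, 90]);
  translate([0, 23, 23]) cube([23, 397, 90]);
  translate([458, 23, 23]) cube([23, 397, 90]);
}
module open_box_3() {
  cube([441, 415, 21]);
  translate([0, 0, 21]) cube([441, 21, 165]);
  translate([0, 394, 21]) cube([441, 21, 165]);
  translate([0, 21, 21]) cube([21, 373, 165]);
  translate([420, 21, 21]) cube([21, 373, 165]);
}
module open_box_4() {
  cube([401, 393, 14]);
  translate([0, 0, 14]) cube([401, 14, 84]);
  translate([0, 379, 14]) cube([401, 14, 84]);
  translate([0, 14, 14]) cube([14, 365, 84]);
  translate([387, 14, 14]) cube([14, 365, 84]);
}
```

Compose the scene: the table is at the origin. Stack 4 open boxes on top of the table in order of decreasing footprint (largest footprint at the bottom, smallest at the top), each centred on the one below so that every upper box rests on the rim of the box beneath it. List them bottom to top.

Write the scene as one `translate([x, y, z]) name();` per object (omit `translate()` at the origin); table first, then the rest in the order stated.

table();
translate([484, 26, 733]) open_box();
translate([487, 39, 1098]) open_box_2();
translate([507, 53, 1211]) open_box_3();
translate([527, 64, 1397]) open_box_4();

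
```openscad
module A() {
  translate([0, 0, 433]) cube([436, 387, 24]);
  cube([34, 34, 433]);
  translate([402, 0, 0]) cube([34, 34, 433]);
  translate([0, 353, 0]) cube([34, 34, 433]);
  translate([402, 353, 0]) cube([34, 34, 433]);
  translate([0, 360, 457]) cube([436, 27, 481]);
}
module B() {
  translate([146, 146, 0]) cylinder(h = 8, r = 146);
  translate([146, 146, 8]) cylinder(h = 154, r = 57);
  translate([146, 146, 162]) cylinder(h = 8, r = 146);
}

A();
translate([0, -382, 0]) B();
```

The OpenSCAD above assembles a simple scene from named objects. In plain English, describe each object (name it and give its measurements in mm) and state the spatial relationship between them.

A is a chair: 436×387 mm seat, 24 mm thick, top at z = 457 mm, on four 34 mm square corner legs flush with the seat edges. A 27 mm thick backrest slab spans the full seat width, extending 481 mm above the seat top, its back face flush with the seat's +y edge.

B is a spool: two coaxial disc flanges of radius 146 mm and thickness 8 mm, joined by a core cylinder of radius 57 mm and height 154 mm. The lower flange rests on z = 0 and the three cylinders share a vertical axis.

The spool is on the floor beside the chair on its −y side.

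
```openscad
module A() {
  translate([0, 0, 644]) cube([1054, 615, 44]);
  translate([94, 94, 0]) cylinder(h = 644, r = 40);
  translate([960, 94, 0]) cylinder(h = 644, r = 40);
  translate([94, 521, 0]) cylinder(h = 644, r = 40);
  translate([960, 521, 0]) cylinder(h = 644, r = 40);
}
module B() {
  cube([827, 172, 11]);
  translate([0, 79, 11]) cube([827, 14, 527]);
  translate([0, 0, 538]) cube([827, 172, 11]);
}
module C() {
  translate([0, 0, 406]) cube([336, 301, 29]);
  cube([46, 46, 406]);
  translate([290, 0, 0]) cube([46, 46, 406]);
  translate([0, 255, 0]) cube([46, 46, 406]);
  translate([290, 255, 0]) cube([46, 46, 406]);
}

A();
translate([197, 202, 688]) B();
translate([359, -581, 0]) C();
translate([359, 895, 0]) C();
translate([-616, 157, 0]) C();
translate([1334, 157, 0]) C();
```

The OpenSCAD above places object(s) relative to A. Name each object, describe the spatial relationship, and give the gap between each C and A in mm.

A is a table. B is an I-beam. C is a stool. The I-beam is on top of the table. Four stools sit around the table at the −y, +y, −x, +x sides. The gap between each stool and the table is 280 mm.

Each stool's nearest face is 280 mm from the table's bounding box.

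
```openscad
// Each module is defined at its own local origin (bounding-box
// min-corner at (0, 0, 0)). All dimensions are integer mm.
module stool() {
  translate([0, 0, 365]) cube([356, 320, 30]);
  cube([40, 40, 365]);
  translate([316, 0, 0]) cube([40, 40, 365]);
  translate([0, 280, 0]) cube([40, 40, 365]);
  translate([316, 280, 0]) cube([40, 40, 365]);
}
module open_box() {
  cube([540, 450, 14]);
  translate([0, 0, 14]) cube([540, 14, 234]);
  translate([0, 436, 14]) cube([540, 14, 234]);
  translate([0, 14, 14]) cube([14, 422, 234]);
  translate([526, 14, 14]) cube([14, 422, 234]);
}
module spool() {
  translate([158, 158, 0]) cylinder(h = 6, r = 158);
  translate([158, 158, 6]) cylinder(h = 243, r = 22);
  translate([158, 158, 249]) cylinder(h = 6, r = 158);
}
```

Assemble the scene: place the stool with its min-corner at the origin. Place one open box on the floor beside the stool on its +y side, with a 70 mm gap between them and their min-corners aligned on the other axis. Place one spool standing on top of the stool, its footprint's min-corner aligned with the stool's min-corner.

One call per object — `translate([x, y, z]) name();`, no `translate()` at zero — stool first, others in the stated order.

stool();
translate([0, 390, 0]) open_box();
translate([0, 0, 395]) spool();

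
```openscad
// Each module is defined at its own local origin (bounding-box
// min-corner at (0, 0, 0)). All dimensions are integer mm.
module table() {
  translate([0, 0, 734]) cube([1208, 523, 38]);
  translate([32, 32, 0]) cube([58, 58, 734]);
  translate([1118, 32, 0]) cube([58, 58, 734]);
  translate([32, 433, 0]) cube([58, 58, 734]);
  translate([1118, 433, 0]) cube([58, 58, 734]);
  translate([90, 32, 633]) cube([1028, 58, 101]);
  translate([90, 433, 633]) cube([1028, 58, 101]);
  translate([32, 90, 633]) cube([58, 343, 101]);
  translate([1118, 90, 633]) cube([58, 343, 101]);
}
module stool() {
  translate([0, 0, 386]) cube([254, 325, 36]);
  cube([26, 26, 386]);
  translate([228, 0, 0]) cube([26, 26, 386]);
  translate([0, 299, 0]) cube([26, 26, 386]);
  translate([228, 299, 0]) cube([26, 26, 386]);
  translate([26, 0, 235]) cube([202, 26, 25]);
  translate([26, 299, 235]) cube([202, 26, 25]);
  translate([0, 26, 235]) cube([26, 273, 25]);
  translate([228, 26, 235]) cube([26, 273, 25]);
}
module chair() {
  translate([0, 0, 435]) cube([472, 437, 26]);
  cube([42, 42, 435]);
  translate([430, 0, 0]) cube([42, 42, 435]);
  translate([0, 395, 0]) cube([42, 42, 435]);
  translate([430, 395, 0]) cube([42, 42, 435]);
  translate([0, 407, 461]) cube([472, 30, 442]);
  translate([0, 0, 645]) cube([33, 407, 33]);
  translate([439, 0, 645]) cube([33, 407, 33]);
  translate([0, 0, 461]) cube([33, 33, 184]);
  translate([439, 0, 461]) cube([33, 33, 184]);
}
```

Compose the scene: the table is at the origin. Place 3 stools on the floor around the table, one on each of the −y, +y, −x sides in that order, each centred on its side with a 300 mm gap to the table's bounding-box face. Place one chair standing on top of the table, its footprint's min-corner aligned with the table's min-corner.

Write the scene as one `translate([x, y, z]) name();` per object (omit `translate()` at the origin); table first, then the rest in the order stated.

table();
translate([477, -625, 0]) stool();
translate([477, 823, 0]) stool();
translate([-554, 99, 0]) stool();
translate([0, 0, 772]) chair();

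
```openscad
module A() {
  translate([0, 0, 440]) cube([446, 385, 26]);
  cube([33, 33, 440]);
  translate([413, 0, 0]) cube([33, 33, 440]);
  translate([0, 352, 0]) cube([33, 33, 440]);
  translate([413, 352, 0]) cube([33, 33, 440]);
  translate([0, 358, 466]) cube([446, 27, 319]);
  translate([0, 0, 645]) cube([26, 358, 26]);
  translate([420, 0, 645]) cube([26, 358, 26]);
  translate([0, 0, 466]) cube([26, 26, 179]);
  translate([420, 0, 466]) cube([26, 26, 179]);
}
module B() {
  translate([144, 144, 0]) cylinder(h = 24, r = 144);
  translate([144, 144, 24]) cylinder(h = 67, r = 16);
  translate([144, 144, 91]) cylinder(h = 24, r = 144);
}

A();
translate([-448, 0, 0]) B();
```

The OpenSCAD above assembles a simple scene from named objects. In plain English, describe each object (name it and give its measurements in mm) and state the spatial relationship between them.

A is a chair. The seat is a 446×385×26 mm slab with its top at z = 466 mm, on four 33×33 mm corner legs (flush with the seat edges, standing on z = 0). A flat backrest 27 mm thick, 319 mm tall, spans the full seat width and rises from the seat top along its +y edge, rear face flush with the rear of the seat. Two armrests of 26×26 mm section run along each side from the seat's front edge to the front of the backrest, top faces 205 mm above the seat top and outer faces flush with the seat's x-edges; a 26×26 mm post under the front of each armrest stands on the seat at the front corner.

B is a spool: two coaxial disc flanges of radius 144 mm and thickness 24 mm, joined by a core cylinder of radius 16 mm and height 67 mm. The lower flange rests on z = 0 and the three cylinders share a vertical axis.

The spool is on the floor beside the chair on its −x side.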